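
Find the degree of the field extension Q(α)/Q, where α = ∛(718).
[Q(α):Q] = 3

The minimal polynomial of α is x^3 - 718, irreducible over Q since 718 is not a perfect cube (so x^3 - 718 has no rational root). Hence [Q(α):Q] = deg(m_α) = 3.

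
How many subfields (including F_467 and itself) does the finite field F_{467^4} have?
F_{467^4} has 3 subfields

The subfields of F_{p^n} are exactly the fields F_{p^d} for d | n (each is the fixed field of the unique index-d subgroup of Gal(F_{p^n}/F_p) ≅ Z/nZ). The divisors of n = 4 are {1, 2, 4}, giving 3 subfields: F_{467^1}, F_{467^2}, F_{467^4}.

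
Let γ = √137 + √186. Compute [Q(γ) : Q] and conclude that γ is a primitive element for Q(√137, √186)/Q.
[Q(γ) : Q] = 4 (equivalently, Q(γ) = Q(√137, √186))

Obviously Q(γ) ⊆ Q(√137, √186), and [Q(√137, √186):Q] = 4 (since 137, 186 are distinct squarefree integers > 1 with 25482 not a perfect square). To show equality we compute the minimal polynomial of γ. From γ = √137 + √186: γ^2 = 137 + 2√(25482) + 186 = 323 + 2√(25482), so γ^2 - 323 = 2√(25482); squaring, (γ^2 - 323)^2 = 4·25482, i.e. γ^4 - 646γ^2 + 104329 - 101928 = 0, i.e. γ^4 - 646γ^2 + 2401 = 0. So γ is a root of x^4 - 646x^2 + 2401. This polynomial is irreducible over Q: it has no rational root (each ±√137 ± √186 is irrational), and any factorization into two quadratics over Q would force √(25482) ∈ Q (pairing opposite roots) or √137, √186 ∈ Q (other pairings), all impossible. Hence [Q(γ):Q] = 4 = [Q(√137, √186):Q], so Q(γ) = Q(√137, √186).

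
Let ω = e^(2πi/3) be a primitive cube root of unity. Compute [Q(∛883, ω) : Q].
[Q(∛883, ω) : Q] = 6

[Q(∛883):Q] = 3 (min poly x^3 - 883, irreducible since 883 is not a perfect cube). [Q(ω):Q] = 2 (min poly x^2 + x + 1). Since Q(∛883) ⊂ R and ω ∉ R, we have ω ∉ Q(∛883), so x^2 + x + 1 remains irreducible over Q(∛883) and [Q(∛883, ω) : Q(∛883)] = 2. By the tower law, [Q(∛883, ω) : Q] = 3 · 2 = 6. (In fact Q(∛883, ω) is the splitting field of x^3 - 883 over Q.)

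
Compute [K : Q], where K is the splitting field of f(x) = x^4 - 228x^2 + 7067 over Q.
[K : Q] = 4

Solving the quadratic in x^2: x^2 = (228 ± √(228^2 - 4·7067))/2 = (228 ± √23716)/2 = (228 ± 154)/2, giving x^2 = 37 or x^2 = 191. So f(x) = (x^2 - 37)(x^2 - 191) and the roots of f are ±√37, ±√191. Hence the splitting field is K = Q(√37, √191). Since 37 and 191 are distinct squarefree integers > 1, their product 7067 is not a perfect square, so √191 ∉ Q(√37). By the tower law [K:Q] = [Q(√37,√191):Q(√37)] · [Q(√37):Q] = 2 · 2 = 4.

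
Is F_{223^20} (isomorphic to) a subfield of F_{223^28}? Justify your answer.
No: F_{223^20} is not a subfield of F_{223^28}

F_{p^m} embeds in F_{p^n} iff m | n. Here 20 ∤ 28 (since 28 = 1·20 + 8 with remainder 8 ≠ 0), so F_{223^20} is not a subfield of F_{223^28}. Equivalently: if it were, the tower law would give 20 = [F_{223^20}:F_223] dividing [F_{223^28}:F_223] = 28, contradiction.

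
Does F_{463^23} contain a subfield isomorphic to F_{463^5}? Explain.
No: F_{463^5} is not a subfield of F_{463^23}

F_{p^m} embeds in F_{p^n} iff m | n. Here 5 ∤ 23 (since 23 = 4·5 + 3 with remainder 3 ≠ 0), so F_{463^5} is not a subfield of F_{463^23}. Equivalently: if it were, the tower law would give 5 = [F_{463^5}:F_463] dividing [F_{463^23}:F_463] = 23, contradiction.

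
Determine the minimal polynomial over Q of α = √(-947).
m_α(x) = x^2 + 947

α satisfies α^2 + 947 = 0, so x^2 + 947 annihilates α. Since d = -947 is squarefree and ≠ 1, it is not a perfect square in Q, so x^2 + 947 has no rational root and is therefore irreducible over Q (a degree-2 polynomial over a field is irreducible iff it has no root). Hence m_α(x) = x^2 + 947.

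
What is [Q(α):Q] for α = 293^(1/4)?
[Q(α):Q] = 4

α is a root of x^4 - 293. By Eisenstein's criterion at the prime p = 293 (which divides the constant term 293 but p^2 = 85849 does not, since 293 is squarefree), x^4 - 293 is irreducible over Q. Hence [Q(α):Q] = 4.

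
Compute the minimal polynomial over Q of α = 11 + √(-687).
m_α(x) = x^2 - 22x + 808

From α - 11 = √(-687), squaring gives (α - 11)^2 = -687, i.e. α^2 - 22α + 121 = -687, so α^2 - 22α + 808 = 0. The discriminant of x^2 - 22x + 808 is (-22)^2 - 4·(808) = 484 - 3232 = -2748, and 4·(-687) is not a perfect square in Q since -687 is squarefree and ≠ 1. Hence x^2 - 22x + 808 is irreducible over Q and is the minimal polynomial of α.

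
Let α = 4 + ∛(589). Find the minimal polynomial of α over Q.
m_α(x) = x^3 - 12x^2 + 48x - 653

Set β = α - 4 = ∛(589), so β^3 = 589. Then (α - 4)^3 - 589 = 0, i.e. α is a root of g(x) = (x - 4)^3 - 589 = x^3 - 12x^2 + 48x - 653. Since g(x) = h(x - 4) where h(x) = x^3 - 589, and h is irreducible over Q (because 589 is not a perfect cube, so h has no rational root, and a monic cubic with no rational root is irreducible), g is also irreducible (irreducibility is preserved under the substitution x → x - 4). Hence m_α(x) = x^3 - 12x^2 + 48x - 653.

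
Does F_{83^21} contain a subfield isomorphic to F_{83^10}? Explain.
No: F_{83^10} is not a subfield of F_{83^21}

F_{p^m} embeds in F_{p^n} iff m | n. Here 10 ∤ 21 (since 21 = 2·10 + 1 with remainder 1 ≠ 0), so F_{83^10} is not a subfield of F_{83^21}. Equivalently: if it were, the tower law would give 10 = [F_{83^10}:F_83] dividing [F_{83^21}:F_83] = 21, contradiction.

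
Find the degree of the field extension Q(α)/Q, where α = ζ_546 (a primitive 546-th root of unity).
[Q(α):Q] = 144

The minimal polynomial of ζ_546 over Q is the 546-th cyclotomic polynomial Φ_546(x), which is irreducible over Q and has degree φ(546) = 144. Hence [Q(α):Q] = φ(546) = 144.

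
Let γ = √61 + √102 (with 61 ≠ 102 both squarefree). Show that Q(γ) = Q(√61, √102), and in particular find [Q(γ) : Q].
[Q(γ) : Q] = 4 (equivalently, Q(γ) = Q(√61, √102))

Obviously Q(γ) ⊆ Q(√61, √102), and [Q(√61, √102):Q] = 4 (since 61, 102 are distinct squarefree integers > 1 with 6222 not a perfect square). To show equality we compute the minimal polynomial of γ. From γ = √61 + √102: γ^2 = 61 + 2√(6222) + 102 = 163 + 2√(6222), so γ^2 - 163 = 2√(6222); squaring, (γ^2 - 163)^2 = 4·6222, i.e. γ^4 - 326γ^2 + 26569 - 24888 = 0, i.e. γ^4 - 326γ^2 + 1681 = 0. So γ is a root of x^4 - 326x^2 + 1681. This polynomial is irreducible over Q: it has no rational root (each ±√61 ± √102 is irrational), and any factorization into two quadratics over Q would force √(6222) ∈ Q (pairing opposite roots) or √61, √102 ∈ Q (other pairings), all impossible. Hence [Q(γ):Q] = 4 = [Q(√61, √102):Q], so Q(γ) = Q(√61, √102).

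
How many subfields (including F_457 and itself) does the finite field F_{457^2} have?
F_{457^2} has 2 subfields

The subfields of F_{p^n} are exactly the fields F_{p^d} for d | n (each is the fixed field of the unique index-d subgroup of Gal(F_{p^n}/F_p) ≅ Z/nZ). The divisors of n = 2 are {1, 2}, giving 2 subfields: F_{457^1}, F_{457^2}.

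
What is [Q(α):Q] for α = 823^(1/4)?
[Q(α):Q] = 4

α is a root of x^4 - 823. By Eisenstein's criterion at the prime p = 823 (which divides the constant term 823 but p^2 = 677329 does not, since 823 is squarefree), x^4 - 823 is irreducible over Q. Hence [Q(α):Q] = 4.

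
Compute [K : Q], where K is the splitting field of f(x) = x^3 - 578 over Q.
[K : Q] = 6

The roots of x^3 - 578 are ∛578, ω∛578, ω^2∛578 where ω = e^(2πi/3) is a primitive cube root of unity, so K = Q(∛578, ω). Now [Q(∛578):Q] = 3 (since 578 is not a perfect cube, x^3 - 578 is irreducible) and [Q(ω):Q] = 2. Both 2 and 3 divide [K:Q], and [K:Q] ≤ 3·2 = 6, so [K:Q] = 6. (Equivalently: Q(∛578) ⊂ R but ω ∉ R, so [K : Q(∛578)] = 2.)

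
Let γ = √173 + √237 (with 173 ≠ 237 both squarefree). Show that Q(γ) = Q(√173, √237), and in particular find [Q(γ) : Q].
[Q(γ) : Q] = 4 (equivalently, Q(γ) = Q(√173, √237))

Obviously Q(γ) ⊆ Q(√173, √237), and [Q(√173, √237):Q] = 4 (since 173, 237 are distinct squarefree integers > 1 with 41001 not a perfect square). To show equality we compute the minimal polynomial of γ. From γ = √173 + √237: γ^2 = 173 + 2√(41001) + 237 = 410 + 2√(41001), so γ^2 - 410 = 2√(41001); squaring, (γ^2 - 410)^2 = 4·41001, i.e. γ^4 - 820γ^2 + 168100 - 164004 = 0, i.e. γ^4 - 820γ^2 + 4096 = 0. So γ is a root of x^4 - 820x^2 + 4096. This polynomial is irreducible over Q: it has no rational root (each ±√173 ± √237 is irrational), and any factorization into two quadratics over Q would force √(41001) ∈ Q (pairing opposite roots) or √173, √237 ∈ Q (other pairings), all impossible. Hence [Q(γ):Q] = 4 = [Q(√173, √237):Q], so Q(γ) = Q(√173, √237).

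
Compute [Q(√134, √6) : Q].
[Q(√134, √6) : Q] = 4

[Q(√134):Q] = 2 (min poly x^2 - 134, irreducible since 134 is squarefree > 1). For the top step, suppose √6 ∈ Q(√134), say √6 = c + d√134 with c, d ∈ Q. Squaring: 6 = c^2 + 134d^2 + 2cd√134. Since √134 ∉ Q this forces 2cd = 0. If d = 0 then √6 = c ∈ Q, contradicting 6 squarefree > 1. If c = 0 then 6 = 134d^2, so 134·6 = (134d)^2 is a perfect square in Q — but 134·6 = 804 is not a perfect square (since 134 and 6 are distinct squarefree integers). Contradiction. Hence √6 ∉ Q(√134), so x^2 - 6 stays irreducible over Q(√134) and [Q(√134, √6) : Q(√134)] = 2. By the tower law, [Q(√134, √6) : Q] = 2 · 2 = 4.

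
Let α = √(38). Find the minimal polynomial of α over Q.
m_α(x) = x^2 - 38

α satisfies α^2 - 38 = 0, so x^2 - 38 annihilates α. Since d = 38 is squarefree and ≠ 1, it is not a perfect square in Q, so x^2 - 38 has no rational root and is therefore irreducible over Q (a degree-2 polynomial over a field is irreducible iff it has no root). Hence m_α(x) = x^2 - 38.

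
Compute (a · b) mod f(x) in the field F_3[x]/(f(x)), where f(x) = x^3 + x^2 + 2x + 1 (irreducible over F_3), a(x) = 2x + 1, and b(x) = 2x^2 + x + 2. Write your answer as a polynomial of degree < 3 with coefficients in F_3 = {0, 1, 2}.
a · b ≡ 1 (mod f(x))

Multiply in F_3[x]: a(x)·b(x) = (2x + 1)·(2x^2 + x + 2) = x^3 + x^2 + 2x + 2. This has degree ≥ 3, so divide by f(x) over F_3: x^3 + x^2 + 2x + 2 = (1)·(x^3 + x^2 + 2x + 1) + (1). Hence a·b ≡ 1 (mod f). (F_3[x]/(f) is a field with 3^3 = 27 elements since f is irreducible of degree 3.)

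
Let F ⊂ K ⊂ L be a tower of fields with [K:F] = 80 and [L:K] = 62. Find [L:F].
[L:F] = 4960

The tower law says that for any tower of field extensions F ⊂ K ⊂ L with finite degrees, [L:F] = [L:K] · [K:F]. Here this gives [L:F] = 62 · 80 = 4960.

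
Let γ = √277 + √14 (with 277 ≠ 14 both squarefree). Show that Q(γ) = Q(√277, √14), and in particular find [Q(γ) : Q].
[Q(γ) : Q] = 4 (equivalently, Q(γ) = Q(√277, √14))

Obviously Q(γ) ⊆ Q(√277, √14), and [Q(√277, √14):Q] = 4 (since 277, 14 are distinct squarefree integers > 1 with 3878 not a perfect square). To show equality we compute the minimal polynomial of γ. From γ = √277 + √14: γ^2 = 277 + 2√(3878) + 14 = 291 + 2√(3878), so γ^2 - 291 = 2√(3878); squaring, (γ^2 - 291)^2 = 4·3878, i.e. γ^4 - 582γ^2 + 84681 - 15512 = 0, i.e. γ^4 - 582γ^2 + 69169 = 0. So γ is a root of x^4 - 582x^2 + 69169. This polynomial is irreducible over Q: it has no rational root (each ±√277 ± √14 is irrational), and any factorization into two quadratics over Q would force √(3878) ∈ Q (pairing opposite roots) or √277, √14 ∈ Q (other pairings), all impossible. Hence [Q(γ):Q] = 4 = [Q(√277, √14):Q], so Q(γ) = Q(√277, √14).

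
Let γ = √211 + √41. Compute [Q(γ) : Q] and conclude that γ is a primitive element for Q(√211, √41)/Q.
[Q(γ) : Q] = 4 (equivalently, Q(γ) = Q(√211, √41))

Obviously Q(γ) ⊆ Q(√211, √41), and [Q(√211, √41):Q] = 4 (since 211, 41 are distinct squarefree integers > 1 with 8651 not a perfect square). To show equality we compute the minimal polynomial of γ. From γ = √211 + √41: γ^2 = 211 + 2√(8651) + 41 = 252 + 2√(8651), so γ^2 - 252 = 2√(8651); squaring, (γ^2 - 252)^2 = 4·8651, i.e. γ^4 - 504γ^2 + 63504 - 34604 = 0, i.e. γ^4 - 504γ^2 + 28900 = 0. So γ is a root of x^4 - 504x^2 + 28900. This polynomial is irreducible over Q: it has no rational root (each ±√211 ± √41 is irrational), and any factorization into two quadratics over Q would force √(8651) ∈ Q (pairing opposite roots) or √211, √41 ∈ Q (other pairings), all impossible. Hence [Q(γ):Q] = 4 = [Q(√211, √41):Q], so Q(γ) = Q(√211, √41).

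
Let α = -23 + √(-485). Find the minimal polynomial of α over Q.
m_α(x) = x^2 + 46x + 1014

From α + 23 = √(-485), squaring gives (α + 23)^2 = -485, i.e. α^2 + 46α + 529 = -485, so α^2 + 46α + 1014 = 0. The discriminant of x^2 + 46x + 1014 is (46)^2 - 4·(1014) = 2116 - 4056 = -1940, and 4·(-485) is not a perfect square in Q since -485 is squarefree and ≠ 1. Hence x^2 + 46x + 1014 is irreducible over Q and is the minimal polynomial of α.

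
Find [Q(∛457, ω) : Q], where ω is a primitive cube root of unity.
[Q(∛457, ω) : Q] = 6

[Q(∛457):Q] = 3 (min poly x^3 - 457, irreducible since 457 is not a perfect cube). [Q(ω):Q] = 2 (min poly x^2 + x + 1). Since Q(∛457) ⊂ R and ω ∉ R, we have ω ∉ Q(∛457), so x^2 + x + 1 remains irreducible over Q(∛457) and [Q(∛457, ω) : Q(∛457)] = 2. By the tower law, [Q(∛457, ω) : Q] = 3 · 2 = 6. (In fact Q(∛457, ω) is the splitting field of x^3 - 457 over Q.)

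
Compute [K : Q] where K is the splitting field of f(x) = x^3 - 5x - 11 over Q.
[K : Q] = 6

By the rational root test, any rational root of the monic integer polynomial f(x) = x^3 - 5x - 11 must be an integer dividing the constant term -11, i.e. one of ±{1, 11}. Evaluating: f(1) = -15, f(-1) = -7, f(11) = 1265, f(-11) = -1287; none is 0, so f has no rational root and is therefore irreducible over Q (a cubic with no linear factor over a field is irreducible). For an irreducible cubic, the Galois group is A_3 or S_3 according as the discriminant disc(f) = -4a^3 - 27b^2 = -4·(-5)^3 - 27·(-11)^2 = -2767 is or is not a square in Q. Here disc(f) = -2767 is not a perfect square in Q, so the Galois group of f over Q is not contained in A_3 and must be all of S_3. The splitting field has degree |S_3| = 6 over Q, so [K : Q] = 6.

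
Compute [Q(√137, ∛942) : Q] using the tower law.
[Q(√137, ∛942) : Q] = 6

Let L = Q(√137, ∛942). Since Q(√137) ⊂ L and [Q(√137):Q] = 2, the tower law gives 2 | [L:Q]. Likewise Q(∛942) ⊂ L with [Q(∛942):Q] = 3 (because 942 is not a perfect cube), so 3 | [L:Q]. As gcd(2,3) = 1, [L:Q] is divisible by 6. Conversely L is generated over Q by √137 and ∛942, so [L:Q] ≤ 2·3 = 6. Therefore [Q(√137, ∛942) : Q] = 6.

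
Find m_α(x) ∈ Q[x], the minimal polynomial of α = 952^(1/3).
m_α(x) = x^3 - 952

α satisfies α^3 = 952, so x^3 - 952 annihilates α. By the rational root test, a rational root p/q (in lowest terms) of x^3 - 952 would satisfy p^3 = 952 q^3, forcing q = 1 and p^3 = 952; but 952 is not a perfect cube, contradiction. A monic cubic over Q with no rational root is irreducible (any nontrivial factorization would include a linear factor). Hence x^3 - 952 is the minimal polynomial of α, and in particular [Q(α):Q] = 3.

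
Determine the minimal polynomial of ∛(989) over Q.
m_α(x) = x^3 - 989

α satisfies α^3 = 989, so x^3 - 989 annihilates α. By the rational root test, a rational root p/q (in lowest terms) of x^3 - 989 would satisfy p^3 = 989 q^3, forcing q = 1 and p^3 = 989; but 989 is not a perfect cube, contradiction. A monic cubic over Q with no rational root is irreducible (any nontrivial factorization would include a linear factor). Hence x^3 - 989 is the minimal polynomial of α, and in particular [Q(α):Q] = 3.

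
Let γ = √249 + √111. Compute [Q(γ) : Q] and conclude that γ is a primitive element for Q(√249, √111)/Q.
[Q(γ) : Q] = 4 (equivalently, Q(γ) = Q(√249, √111))

Obviously Q(γ) ⊆ Q(√249, √111), and [Q(√249, √111):Q] = 4 (since 249, 111 are distinct squarefree integers > 1 with 27639 not a perfect square). To show equality we compute the minimal polynomial of γ. From γ = √249 + √111: γ^2 = 249 + 2√(27639) + 111 = 360 + 2√(27639), so γ^2 - 360 = 2√(27639); squaring, (γ^2 - 360)^2 = 4·27639, i.e. γ^4 - 720γ^2 + 129600 - 110556 = 0, i.e. γ^4 - 720γ^2 + 19044 = 0. So γ is a root of x^4 - 720x^2 + 19044. This polynomial is irreducible over Q: it has no rational root (each ±√249 ± √111 is irrational), and any factorization into two quadratics over Q would force √(27639) ∈ Q (pairing opposite roots) or √249, √111 ∈ Q (other pairings), all impossible. Hence [Q(γ):Q] = 4 = [Q(√249, √111):Q], so Q(γ) = Q(√249, √111).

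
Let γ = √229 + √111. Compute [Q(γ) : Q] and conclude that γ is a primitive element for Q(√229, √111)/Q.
[Q(γ) : Q] = 4 (equivalently, Q(γ) = Q(√229, √111))

Obviously Q(γ) ⊆ Q(√229, √111), and [Q(√229, √111):Q] = 4 (since 229, 111 are distinct squarefree integers > 1 with 25419 not a perfect square). To show equality we compute the minimal polynomial of γ. From γ = √229 + √111: γ^2 = 229 + 2√(25419) + 111 = 340 + 2√(25419), so γ^2 - 340 = 2√(25419); squaring, (γ^2 - 340)^2 = 4·25419, i.e. γ^4 - 680γ^2 + 115600 - 101676 = 0, i.e. γ^4 - 680γ^2 + 13924 = 0. So γ is a root of x^4 - 680x^2 + 13924. This polynomial is irreducible over Q: it has no rational root (each ±√229 ± √111 is irrational), and any factorization into two quadratics over Q would force √(25419) ∈ Q (pairing opposite roots) or √229, √111 ∈ Q (other pairings), all impossible. Hence [Q(γ):Q] = 4 = [Q(√229, √111):Q], so Q(γ) = Q(√229, √111).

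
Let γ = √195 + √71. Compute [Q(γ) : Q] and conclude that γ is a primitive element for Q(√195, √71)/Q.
[Q(γ) : Q] = 4 (equivalently, Q(γ) = Q(√195, √71))

Obviously Q(γ) ⊆ Q(√195, √71), and [Q(√195, √71):Q] = 4 (since 195, 71 are distinct squarefree integers > 1 with 13845 not a perfect square). To show equality we compute the minimal polynomial of γ. From γ = √195 + √71: γ^2 = 195 + 2√(13845) + 71 = 266 + 2√(13845), so γ^2 - 266 = 2√(13845); squaring, (γ^2 - 266)^2 = 4·13845, i.e. γ^4 - 532γ^2 + 70756 - 55380 = 0, i.e. γ^4 - 532γ^2 + 15376 = 0. So γ is a root of x^4 - 532x^2 + 15376. This polynomial is irreducible over Q: it has no rational root (each ±√195 ± √71 is irrational), and any factorization into two quadratics over Q would force √(13845) ∈ Q (pairing opposite roots) or √195, √71 ∈ Q (other pairings), all impossible. Hence [Q(γ):Q] = 4 = [Q(√195, √71):Q], so Q(γ) = Q(√195, √71).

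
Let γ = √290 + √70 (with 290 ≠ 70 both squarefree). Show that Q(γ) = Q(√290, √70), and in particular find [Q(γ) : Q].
[Q(γ) : Q] = 4 (equivalently, Q(γ) = Q(√290, √70))

Obviously Q(γ) ⊆ Q(√290, √70), and [Q(√290, √70):Q] = 4 (since 290, 70 are distinct squarefree integers > 1 with 20300 not a perfect square). To show equality we compute the minimal polynomial of γ. From γ = √290 + √70: γ^2 = 290 + 2√(20300) + 70 = 360 + 2√(20300), so γ^2 - 360 = 2√(20300); squaring, (γ^2 - 360)^2 = 4·20300, i.e. γ^4 - 720γ^2 + 129600 - 81200 = 0, i.e. γ^4 - 720γ^2 + 48400 = 0. So γ is a root of x^4 - 720x^2 + 48400. This polynomial is irreducible over Q: it has no rational root (each ±√290 ± √70 is irrational), and any factorization into two quadratics over Q would force √(20300) ∈ Q (pairing opposite roots) or √290, √70 ∈ Q (other pairings), all impossible. Hence [Q(γ):Q] = 4 = [Q(√290, √70):Q], so Q(γ) = Q(√290, √70).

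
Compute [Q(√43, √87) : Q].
[Q(√43, √87) : Q] = 4

[Q(√43):Q] = 2 (min poly x^2 - 43, irreducible since 43 is squarefree > 1). For the top step, suppose √87 ∈ Q(√43), say √87 = c + d√43 with c, d ∈ Q. Squaring: 87 = c^2 + 43d^2 + 2cd√43. Since √43 ∉ Q this forces 2cd = 0. If d = 0 then √87 = c ∈ Q, contradicting 87 squarefree > 1. If c = 0 then 87 = 43d^2, so 43·87 = (43d)^2 is a perfect square in Q — but 43·87 = 3741 is not a perfect square (since 43 and 87 are distinct squarefree integers). Contradiction. Hence √87 ∉ Q(√43), so x^2 - 87 stays irreducible over Q(√43) and [Q(√43, √87) : Q(√43)] = 2. By the tower law, [Q(√43, √87) : Q] = 2 · 2 = 4.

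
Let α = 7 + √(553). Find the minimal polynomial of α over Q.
m_α(x) = x^2 - 14x - 504

From α - 7 = √(553), squaring gives (α - 7)^2 = 553, i.e. α^2 - 14α + 49 = 553, so α^2 - 14α - 504 = 0. The discriminant of x^2 - 14x - 504 is (-14)^2 - 4·(-504) = 196 + 2016 = 2212, and 4·(553) is not a perfect square in Q since 553 is squarefree and ≠ 1. Hence x^2 - 14x - 504 is irreducible over Q and is the minimal polynomial of α.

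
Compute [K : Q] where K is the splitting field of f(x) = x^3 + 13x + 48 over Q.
[K : Q] = 6

By the rational root test, any rational root of the monic integer polynomial f(x) = x^3 + 13x + 48 must be an integer dividing the constant term 48, i.e. one of ±{1, 2, 3, 4, 6, 8, 12, 16, 24, 48}. Evaluating: f(1) = 62, f(-1) = 34, f(2) = 82, f(-2) = 14, f(3) = 114, f(-3) = -18, f(4) = 164, f(-4) = -68, f(6) = 342, f(-6) = -246, f(8) = 664, f(-8) = -568, f(12) = 1932, f(-12) = -1836, f(16) = 4352, f(-16) = -4256, f(24) = 14184, f(-24) = -14088, f(48) = 111264, f(-48) = -111168; none is 0, so f has no rational root and is therefore irreducible over Q (a cubic with no linear factor over a field is irreducible). For an irreducible cubic, the Galois group is A_3 or S_3 according as the discriminant disc(f) = -4a^3 - 27b^2 = -4·(13)^3 - 27·(48)^2 = -70996 is or is not a square in Q. Here disc(f) = -70996 is not a perfect square in Q, so the Galois group of f over Q is not contained in A_3 and must be all of S_3. The splitting field has degree |S_3| = 6 over Q, so [K : Q] = 6.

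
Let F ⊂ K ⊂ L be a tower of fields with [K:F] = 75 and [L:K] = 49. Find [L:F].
[L:F] = 3675

The tower law says that for any tower of field extensions F ⊂ K ⊂ L with finite degrees, [L:F] = [L:K] · [K:F]. Here this gives [L:F] = 49 · 75 = 3675.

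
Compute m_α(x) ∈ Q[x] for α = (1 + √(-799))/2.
m_α(x) = x^2 - x + 200

From 2α - 1 = √(-799), squaring gives (2α - 1)^2 = -799, i.e. 4α^2 - 4α + 1 = -799, so α^2 - α + (1 + 799)/4 = 0. Since -799 ≡ 1 (mod 4), (1 + 799)/4 = 200 ∈ Z. The polynomial x^2 - x + 200 has discriminant 1 - 4·(200) = -799, which is not a perfect square in Q (d = -799 is squarefree and ≠ 1), so x^2 - x + 200 is irreducible over Q. It is the minimal polynomial of α.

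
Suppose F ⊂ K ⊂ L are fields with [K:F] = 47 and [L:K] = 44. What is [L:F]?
[L:F] = 2068

The tower law says that for any tower of field extensions F ⊂ K ⊂ L with finite degrees, [L:F] = [L:K] · [K:F]. Here this gives [L:F] = 44 · 47 = 2068.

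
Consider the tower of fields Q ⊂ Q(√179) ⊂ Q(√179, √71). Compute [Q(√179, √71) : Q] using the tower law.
[Q(√179, √71) : Q] = 4

[Q(√179):Q] = 2 (min poly x^2 - 179, irreducible since 179 is squarefree > 1). For the top step, suppose √71 ∈ Q(√179), say √71 = c + d√179 with c, d ∈ Q. Squaring: 71 = c^2 + 179d^2 + 2cd√179. Since √179 ∉ Q this forces 2cd = 0. If d = 0 then √71 = c ∈ Q, contradicting 71 squarefree > 1. If c = 0 then 71 = 179d^2, so 179·71 = (179d)^2 is a perfect square in Q — but 179·71 = 12709 is not a perfect square (since 179 and 71 are distinct squarefree integers). Contradiction. Hence √71 ∉ Q(√179), so x^2 - 71 stays irreducible over Q(√179) and [Q(√179, √71) : Q(√179)] = 2. By the tower law, [Q(√179, √71) : Q] = 2 · 2 = 4.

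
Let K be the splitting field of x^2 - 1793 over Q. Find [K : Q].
[K : Q] = 2

f(x) = x^2 - 1793 factors as (x - √1793)(x + √1793). The splitting field is K = Q(√1793). Since 1793 is squarefree and > 1, it is not a perfect square, so x^2 - 1793 is irreducible over Q and [Q(√1793) : Q] = 2. Hence [K : Q] = 2.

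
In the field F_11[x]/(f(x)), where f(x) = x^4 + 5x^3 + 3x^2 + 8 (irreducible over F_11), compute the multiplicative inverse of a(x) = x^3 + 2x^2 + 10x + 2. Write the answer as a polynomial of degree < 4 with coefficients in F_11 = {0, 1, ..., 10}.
a(x)^(-1) ≡ 7x^3 + x^2 + 6x + 7 (mod f(x))

Since f is irreducible over F_11, F_11[x]/(f) is a field and a(x) ≠ 0 has an inverse. Apply the extended Euclidean algorithm to f(x) and a(x) in F_11[x]: f(x) = (x + 3)·a(x) + (9x^2 + x + 2);  a(x) = (5x + 7)·(9x^2 + x + 2) + (4x + 10);  (9x^2 + x + 2) = (5x + 7)·(4x + 10) + (9). The last nonzero remainder is the constant 9 = gcd(f, a) in F_11. Back-substituting through the division chain expresses 9 = s(x)·a(x) + t(x)·f(x) with s(x) ≡ 8x^3 + 9x^2 + 10x + 8 (mod f), so (8x^3 + 9x^2 + 10x + 8)·a(x) ≡ 9 (mod f). Multiplying by 9^(-1) ≡ 5 in F_11 gives a(x)^(-1) ≡ 5·(8x^3 + 9x^2 + 10x + 8) ≡ 7x^3 + x^2 + 6x + 7 (mod f). Check: (x^3 + 2x^2 + 10x + 2)·(7x^3 + x^2 + 6x + 7) = 7x^6 + 4x^5 + x^4 + 10x^3 + 10x^2 + 5x + 3 ≡ 1 (mod x^4 + 5x^3 + 3x^2 + 8).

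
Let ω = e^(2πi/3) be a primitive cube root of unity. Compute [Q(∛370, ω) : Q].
[Q(∛370, ω) : Q] = 6

[Q(∛370):Q] = 3 (min poly x^3 - 370, irreducible since 370 is not a perfect cube). [Q(ω):Q] = 2 (min poly x^2 + x + 1). Since Q(∛370) ⊂ R and ω ∉ R, we have ω ∉ Q(∛370), so x^2 + x + 1 remains irreducible over Q(∛370) and [Q(∛370, ω) : Q(∛370)] = 2. By the tower law, [Q(∛370, ω) : Q] = 3 · 2 = 6. (In fact Q(∛370, ω) is the splitting field of x^3 - 370 over Q.)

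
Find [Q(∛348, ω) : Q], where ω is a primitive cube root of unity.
[Q(∛348, ω) : Q] = 6

[Q(∛348):Q] = 3 (min poly x^3 - 348, irreducible since 348 is not a perfect cube). [Q(ω):Q] = 2 (min poly x^2 + x + 1). Since Q(∛348) ⊂ R and ω ∉ R, we have ω ∉ Q(∛348), so x^2 + x + 1 remains irreducible over Q(∛348) and [Q(∛348, ω) : Q(∛348)] = 2. By the tower law, [Q(∛348, ω) : Q] = 3 · 2 = 6. (In fact Q(∛348, ω) is the splitting field of x^3 - 348 over Q.)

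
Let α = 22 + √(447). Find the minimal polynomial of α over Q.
m_α(x) = x^2 - 44x + 37

From α - 22 = √(447), squaring gives (α - 22)^2 = 447, i.e. α^2 - 44α + 484 = 447, so α^2 - 44α + 37 = 0. The discriminant of x^2 - 44x + 37 is (-44)^2 - 4·(37) = 1936 - 148 = 1788, and 4·(447) is not a perfect square in Q since 447 is squarefree and ≠ 1. Hence x^2 - 44x + 37 is irreducible over Q and is the minimal polynomial of α.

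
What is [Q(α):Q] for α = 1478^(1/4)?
[Q(α):Q] = 4

α is a root of x^4 - 1478. By Eisenstein's criterion at the prime p = 2 (which divides the constant term 1478 but p^2 = 4 does not, since 1478 is squarefree), x^4 - 1478 is irreducible over Q. Hence [Q(α):Q] = 4.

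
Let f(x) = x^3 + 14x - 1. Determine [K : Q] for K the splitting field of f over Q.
[K : Q] = 6

By the rational root test, any rational root of the monic integer polynomial f(x) = x^3 + 14x - 1 must be an integer dividing the constant term -1, i.e. one of ±{1}. Evaluating: f(1) = 14, f(-1) = -16; none is 0, so f has no rational root and is therefore irreducible over Q (a cubic with no linear factor over a field is irreducible). For an irreducible cubic, the Galois group is A_3 or S_3 according as the discriminant disc(f) = -4a^3 - 27b^2 = -4·(14)^3 - 27·(-1)^2 = -11003 is or is not a square in Q. Here disc(f) = -11003 is not a perfect square in Q, so the Galois group of f over Q is not contained in A_3 and must be all of S_3. The splitting field has degree |S_3| = 6 over Q, so [K : Q] = 6.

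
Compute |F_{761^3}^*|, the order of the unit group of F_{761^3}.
|F_{761^3}^*| = 440711080

F_{761^3} has 761^3 = 440711081 elements; its multiplicative group consists of all nonzero elements, so |F_{761^3}^*| = 440711081 - 1 = 440711080. (It is cyclic since any finite subgroup of the multiplicative group of a field is cyclic.)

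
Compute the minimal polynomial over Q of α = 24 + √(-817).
m_α(x) = x^2 - 48x + 1393

From α - 24 = √(-817), squaring gives (α - 24)^2 = -817, i.e. α^2 - 48α + 576 = -817, so α^2 - 48α + 1393 = 0. The discriminant of x^2 - 48x + 1393 is (-48)^2 - 4·(1393) = 2304 - 5572 = -3268, and 4·(-817) is not a perfect square in Q since -817 is squarefree and ≠ 1. Hence x^2 - 48x + 1393 is irreducible over Q and is the minimal polynomial of α.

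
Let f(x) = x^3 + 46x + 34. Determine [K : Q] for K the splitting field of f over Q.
[K : Q] = 6

By the rational root test, any rational root of the monic integer polynomial f(x) = x^3 + 46x + 34 must be an integer dividing the constant term 34, i.e. one of ±{1, 2, 17, 34}. Evaluating: f(1) = 81, f(-1) = -13, f(2) = 134, f(-2) = -66, f(17) = 5729, f(-17) = -5661, f(34) = 40902, f(-34) = -40834; none is 0, so f has no rational root and is therefore irreducible over Q (a cubic with no linear factor over a field is irreducible). For an irreducible cubic, the Galois group is A_3 or S_3 according as the discriminant disc(f) = -4a^3 - 27b^2 = -4·(46)^3 - 27·(34)^2 = -420556 is or is not a square in Q. Here disc(f) = -420556 is not a perfect square in Q, so the Galois group of f over Q is not contained in A_3 and must be all of S_3. The splitting field has degree |S_3| = 6 over Q, so [K : Q] = 6.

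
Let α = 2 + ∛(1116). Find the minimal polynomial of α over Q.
m_α(x) = x^3 - 6x^2 + 12x - 1124

Set β = α - 2 = ∛(1116), so β^3 = 1116. Then (α - 2)^3 - 1116 = 0, i.e. α is a root of g(x) = (x - 2)^3 - 1116 = x^3 - 6x^2 + 12x - 1124. Since g(x) = h(x - 2) where h(x) = x^3 - 1116, and h is irreducible over Q (because 1116 is not a perfect cube, so h has no rational root, and a monic cubic with no rational root is irreducible), g is also irreducible (irreducibility is preserved under the substitution x → x - 2). Hence m_α(x) = x^3 - 6x^2 + 12x - 1124.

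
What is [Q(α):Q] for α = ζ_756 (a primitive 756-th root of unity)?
[Q(α):Q] = 216

The minimal polynomial of ζ_756 over Q is the 756-th cyclotomic polynomial Φ_756(x), which is irreducible over Q and has degree φ(756) = 216. Hence [Q(α):Q] = φ(756) = 216.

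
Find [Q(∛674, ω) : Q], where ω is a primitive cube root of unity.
[Q(∛674, ω) : Q] = 6

[Q(∛674):Q] = 3 (min poly x^3 - 674, irreducible since 674 is not a perfect cube). [Q(ω):Q] = 2 (min poly x^2 + x + 1). Since Q(∛674) ⊂ R and ω ∉ R, we have ω ∉ Q(∛674), so x^2 + x + 1 remains irreducible over Q(∛674) and [Q(∛674, ω) : Q(∛674)] = 2. By the tower law, [Q(∛674, ω) : Q] = 3 · 2 = 6. (In fact Q(∛674, ω) is the splitting field of x^3 - 674 over Q.)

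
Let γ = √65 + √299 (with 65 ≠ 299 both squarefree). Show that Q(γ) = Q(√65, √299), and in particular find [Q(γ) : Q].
[Q(γ) : Q] = 4 (equivalently, Q(γ) = Q(√65, √299))

Obviously Q(γ) ⊆ Q(√65, √299), and [Q(√65, √299):Q] = 4 (since 65, 299 are distinct squarefree integers > 1 with 19435 not a perfect square). To show equality we compute the minimal polynomial of γ. From γ = √65 + √299: γ^2 = 65 + 2√(19435) + 299 = 364 + 2√(19435), so γ^2 - 364 = 2√(19435); squaring, (γ^2 - 364)^2 = 4·19435, i.e. γ^4 - 728γ^2 + 132496 - 77740 = 0, i.e. γ^4 - 728γ^2 + 54756 = 0. So γ is a root of x^4 - 728x^2 + 54756. This polynomial is irreducible over Q: it has no rational root (each ±√65 ± √299 is irrational), and any factorization into two quadratics over Q would force √(19435) ∈ Q (pairing opposite roots) or √65, √299 ∈ Q (other pairings), all impossible. Hence [Q(γ):Q] = 4 = [Q(√65, √299):Q], so Q(γ) = Q(√65, √299).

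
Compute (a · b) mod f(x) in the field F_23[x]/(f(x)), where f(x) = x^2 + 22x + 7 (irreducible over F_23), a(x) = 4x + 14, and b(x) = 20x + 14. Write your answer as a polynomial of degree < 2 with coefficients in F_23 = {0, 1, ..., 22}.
a · b ≡ 2x + 4 (mod f(x))

Multiply in F_23[x]: a(x)·b(x) = (4x + 14)·(20x + 14) = 11x^2 + 14x + 12. This has degree ≥ 2, so divide by f(x) over F_23: 11x^2 + 14x + 12 = (11)·(x^2 + 22x + 7) + (2x + 4). Hence a·b ≡ 2x + 4 (mod f). (F_23[x]/(f) is a field with 23^2 = 529 elements since f is irreducible of degree 2.)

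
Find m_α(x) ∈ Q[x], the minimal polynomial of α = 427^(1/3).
m_α(x) = x^3 - 427

α satisfies α^3 = 427, so x^3 - 427 annihilates α. By the rational root test, a rational root p/q (in lowest terms) of x^3 - 427 would satisfy p^3 = 427 q^3, forcing q = 1 and p^3 = 427; but 427 is not a perfect cube, contradiction. A monic cubic over Q with no rational root is irreducible (any nontrivial factorization would include a linear factor). Hence x^3 - 427 is the minimal polynomial of α, and in particular [Q(α):Q] = 3.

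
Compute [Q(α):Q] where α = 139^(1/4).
[Q(α):Q] = 4

α is a root of x^4 - 139. By Eisenstein's criterion at the prime p = 139 (which divides the constant term 139 but p^2 = 19321 does not, since 139 is squarefree), x^4 - 139 is irreducible over Q. Hence [Q(α):Q] = 4.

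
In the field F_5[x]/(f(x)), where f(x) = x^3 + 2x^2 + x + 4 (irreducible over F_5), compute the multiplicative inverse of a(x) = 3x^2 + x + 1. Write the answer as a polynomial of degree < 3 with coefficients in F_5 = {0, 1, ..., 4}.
a(x)^(-1) ≡ 3x^2 + 3x + 2 (mod f(x))

Since f is irreducible over F_5, F_5[x]/(f) is a field and a(x) ≠ 0 has an inverse. Apply the extended Euclidean algorithm to f(x) and a(x) in F_5[x]: f(x) = (2x)·a(x) + (4x + 4);  a(x) = (2x + 2)·(4x + 4) + (3). The last nonzero remainder is the constant 3 = gcd(f, a) in F_5. Back-substituting through the division chain expresses 3 = s(x)·a(x) + t(x)·f(x) with s(x) ≡ 4x^2 + 4x + 1 (mod f), so (4x^2 + 4x + 1)·a(x) ≡ 3 (mod f). Multiplying by 3^(-1) ≡ 2 in F_5 gives a(x)^(-1) ≡ 2·(4x^2 + 4x + 1) ≡ 3x^2 + 3x + 2 (mod f). Check: (3x^2 + x + 1)·(3x^2 + 3x + 2) = 4x^4 + 2x^3 + 2x^2 + 2 ≡ 1 (mod x^3 + 2x^2 + x + 4).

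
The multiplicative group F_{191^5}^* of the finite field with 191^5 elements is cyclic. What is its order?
|F_{191^5}^*| = 254194901950

F_{191^5} has 191^5 = 254194901951 elements; its multiplicative group consists of all nonzero elements, so |F_{191^5}^*| = 254194901951 - 1 = 254194901950. (It is cyclic since any finite subgroup of the multiplicative group of a field is cyclic.)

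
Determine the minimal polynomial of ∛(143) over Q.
m_α(x) = x^3 - 143

α satisfies α^3 = 143, so x^3 - 143 annihilates α. By the rational root test, a rational root p/q (in lowest terms) of x^3 - 143 would satisfy p^3 = 143 q^3, forcing q = 1 and p^3 = 143; but 143 is not a perfect cube, contradiction. A monic cubic over Q with no rational root is irreducible (any nontrivial factorization would include a linear factor). Hence x^3 - 143 is the minimal polynomial of α, and in particular [Q(α):Q] = 3.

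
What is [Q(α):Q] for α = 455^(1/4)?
[Q(α):Q] = 4

α is a root of x^4 - 455. By Eisenstein's criterion at the prime p = 5 (which divides the constant term 455 but p^2 = 25 does not, since 455 is squarefree), x^4 - 455 is irreducible over Q. Hence [Q(α):Q] = 4.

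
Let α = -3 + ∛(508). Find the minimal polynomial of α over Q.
m_α(x) = x^3 + 9x^2 + 27x - 481

Set β = α + 3 = ∛(508), so β^3 = 508. Then (α + 3)^3 - 508 = 0, i.e. α is a root of g(x) = (x + 3)^3 - 508 = x^3 + 9x^2 + 27x - 481. Since g(x) = h(x + 3) where h(x) = x^3 - 508, and h is irreducible over Q (because 508 is not a perfect cube, so h has no rational root, and a monic cubic with no rational root is irreducible), g is also irreducible (irreducibility is preserved under the substitution x → x + 3). Hence m_α(x) = x^3 + 9x^2 + 27x - 481.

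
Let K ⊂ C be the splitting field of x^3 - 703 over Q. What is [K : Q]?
[K : Q] = 6

The roots of x^3 - 703 are ∛703, ω∛703, ω^2∛703 where ω = e^(2πi/3) is a primitive cube root of unity, so K = Q(∛703, ω). Now [Q(∛703):Q] = 3 (since 703 is not a perfect cube, x^3 - 703 is irreducible) and [Q(ω):Q] = 2. Both 2 and 3 divide [K:Q], and [K:Q] ≤ 3·2 = 6, so [K:Q] = 6. (Equivalently: Q(∛703) ⊂ R but ω ∉ R, so [K : Q(∛703)] = 2.)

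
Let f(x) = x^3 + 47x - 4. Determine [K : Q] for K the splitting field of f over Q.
[K : Q] = 6

By the rational root test, any rational root of the monic integer polynomial f(x) = x^3 + 47x - 4 must be an integer dividing the constant term -4, i.e. one of ±{1, 2, 4}. Evaluating: f(1) = 44, f(-1) = -52, f(2) = 98, f(-2) = -106, f(4) = 248, f(-4) = -256; none is 0, so f has no rational root and is therefore irreducible over Q (a cubic with no linear factor over a field is irreducible). For an irreducible cubic, the Galois group is A_3 or S_3 according as the discriminant disc(f) = -4a^3 - 27b^2 = -4·(47)^3 - 27·(-4)^2 = -415724 is or is not a square in Q. Here disc(f) = -415724 is not a perfect square in Q, so the Galois group of f over Q is not contained in A_3 and must be all of S_3. The splitting field has degree |S_3| = 6 over Q, so [K : Q] = 6.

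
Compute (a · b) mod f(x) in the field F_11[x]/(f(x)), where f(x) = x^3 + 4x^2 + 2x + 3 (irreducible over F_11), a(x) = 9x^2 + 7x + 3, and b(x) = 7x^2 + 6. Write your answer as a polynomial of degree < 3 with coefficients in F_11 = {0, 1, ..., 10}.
a · b ≡ 2x^2 + 6x (mod f(x))

Multiply in F_11[x]: a(x)·b(x) = (9x^2 + 7x + 3)·(7x^2 + 6) = 8x^4 + 5x^3 + 9x^2 + 9x + 7. This has degree ≥ 3, so divide by f(x) over F_11: 8x^4 + 5x^3 + 9x^2 + 9x + 7 = (8x + 6)·(x^3 + 4x^2 + 2x + 3) + (2x^2 + 6x). Hence a·b ≡ 2x^2 + 6x (mod f). (F_11[x]/(f) is a field with 11^3 = 1331 elements since f is irreducible of degree 3.)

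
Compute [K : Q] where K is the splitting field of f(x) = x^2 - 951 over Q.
[K : Q] = 2

f(x) = x^2 - 951 factors as (x - √951)(x + √951). The splitting field is K = Q(√951). Since 951 is squarefree and > 1, it is not a perfect square, so x^2 - 951 is irreducible over Q and [Q(√951) : Q] = 2. Hence [K : Q] = 2.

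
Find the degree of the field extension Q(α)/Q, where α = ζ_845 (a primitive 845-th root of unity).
[Q(α):Q] = 624

The minimal polynomial of ζ_845 over Q is the 845-th cyclotomic polynomial Φ_845(x), which is irreducible over Q and has degree φ(845) = 624. Hence [Q(α):Q] = φ(845) = 624.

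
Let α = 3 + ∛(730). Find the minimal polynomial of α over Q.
m_α(x) = x^3 - 9x^2 + 27x - 757

Set β = α - 3 = ∛(730), so β^3 = 730. Then (α - 3)^3 - 730 = 0, i.e. α is a root of g(x) = (x - 3)^3 - 730 = x^3 - 9x^2 + 27x - 757. Since g(x) = h(x - 3) where h(x) = x^3 - 730, and h is irreducible over Q (because 730 is not a perfect cube, so h has no rational root, and a monic cubic with no rational root is irreducible), g is also irreducible (irreducibility is preserved under the substitution x → x - 3). Hence m_α(x) = x^3 - 9x^2 + 27x - 757.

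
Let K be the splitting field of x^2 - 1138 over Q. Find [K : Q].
[K : Q] = 2

f(x) = x^2 - 1138 factors as (x - √1138)(x + √1138). The splitting field is K = Q(√1138). Since 1138 is squarefree and > 1, it is not a perfect square, so x^2 - 1138 is irreducible over Q and [Q(√1138) : Q] = 2. Hence [K : Q] = 2.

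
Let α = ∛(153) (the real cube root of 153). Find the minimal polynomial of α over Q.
m_α(x) = x^3 - 153

α satisfies α^3 = 153, so x^3 - 153 annihilates α. By the rational root test, a rational root p/q (in lowest terms) of x^3 - 153 would satisfy p^3 = 153 q^3, forcing q = 1 and p^3 = 153; but 153 is not a perfect cube, contradiction. A monic cubic over Q with no rational root is irreducible (any nontrivial factorization would include a linear factor). Hence x^3 - 153 is the minimal polynomial of α, and in particular [Q(α):Q] = 3.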